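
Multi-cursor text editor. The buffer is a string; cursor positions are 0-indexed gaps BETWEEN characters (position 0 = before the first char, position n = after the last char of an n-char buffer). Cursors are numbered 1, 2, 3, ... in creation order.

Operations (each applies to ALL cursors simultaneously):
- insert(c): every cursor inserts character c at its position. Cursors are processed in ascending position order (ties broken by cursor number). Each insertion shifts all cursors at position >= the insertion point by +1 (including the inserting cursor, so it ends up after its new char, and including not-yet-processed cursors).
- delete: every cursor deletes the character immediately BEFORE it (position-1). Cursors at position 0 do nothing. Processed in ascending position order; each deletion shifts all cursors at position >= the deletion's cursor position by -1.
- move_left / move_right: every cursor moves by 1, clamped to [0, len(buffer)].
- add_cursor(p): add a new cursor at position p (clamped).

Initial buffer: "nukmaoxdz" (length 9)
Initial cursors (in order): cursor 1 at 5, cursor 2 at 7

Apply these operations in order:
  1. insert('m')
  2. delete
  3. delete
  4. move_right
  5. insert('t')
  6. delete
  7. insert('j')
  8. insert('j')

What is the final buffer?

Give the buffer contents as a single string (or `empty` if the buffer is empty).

Answer: nukmojjdjjz

Derivation:
After op 1 (insert('m')): buffer="nukmamoxmdz" (len 11), cursors c1@6 c2@9, authorship .....1..2..
After op 2 (delete): buffer="nukmaoxdz" (len 9), cursors c1@5 c2@7, authorship .........
After op 3 (delete): buffer="nukmodz" (len 7), cursors c1@4 c2@5, authorship .......
After op 4 (move_right): buffer="nukmodz" (len 7), cursors c1@5 c2@6, authorship .......
After op 5 (insert('t')): buffer="nukmotdtz" (len 9), cursors c1@6 c2@8, authorship .....1.2.
After op 6 (delete): buffer="nukmodz" (len 7), cursors c1@5 c2@6, authorship .......
After op 7 (insert('j')): buffer="nukmojdjz" (len 9), cursors c1@6 c2@8, authorship .....1.2.
After op 8 (insert('j')): buffer="nukmojjdjjz" (len 11), cursors c1@7 c2@10, authorship .....11.22.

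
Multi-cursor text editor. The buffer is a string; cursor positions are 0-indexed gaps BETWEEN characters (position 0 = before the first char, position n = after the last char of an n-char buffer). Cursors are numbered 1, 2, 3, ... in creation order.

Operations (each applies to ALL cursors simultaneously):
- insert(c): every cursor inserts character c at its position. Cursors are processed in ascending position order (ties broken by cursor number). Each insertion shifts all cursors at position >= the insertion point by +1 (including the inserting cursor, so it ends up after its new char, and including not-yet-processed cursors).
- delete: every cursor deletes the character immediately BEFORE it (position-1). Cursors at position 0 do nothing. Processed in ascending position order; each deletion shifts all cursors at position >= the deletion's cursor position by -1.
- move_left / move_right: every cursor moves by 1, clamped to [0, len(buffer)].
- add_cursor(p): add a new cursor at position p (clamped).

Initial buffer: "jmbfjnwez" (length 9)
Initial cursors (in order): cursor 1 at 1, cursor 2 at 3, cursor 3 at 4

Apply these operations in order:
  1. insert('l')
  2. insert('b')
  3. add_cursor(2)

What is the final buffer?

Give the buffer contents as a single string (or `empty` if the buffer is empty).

After op 1 (insert('l')): buffer="jlmblfljnwez" (len 12), cursors c1@2 c2@5 c3@7, authorship .1..2.3.....
After op 2 (insert('b')): buffer="jlbmblbflbjnwez" (len 15), cursors c1@3 c2@7 c3@10, authorship .11..22.33.....
After op 3 (add_cursor(2)): buffer="jlbmblbflbjnwez" (len 15), cursors c4@2 c1@3 c2@7 c3@10, authorship .11..22.33.....

Answer: jlbmblbflbjnwez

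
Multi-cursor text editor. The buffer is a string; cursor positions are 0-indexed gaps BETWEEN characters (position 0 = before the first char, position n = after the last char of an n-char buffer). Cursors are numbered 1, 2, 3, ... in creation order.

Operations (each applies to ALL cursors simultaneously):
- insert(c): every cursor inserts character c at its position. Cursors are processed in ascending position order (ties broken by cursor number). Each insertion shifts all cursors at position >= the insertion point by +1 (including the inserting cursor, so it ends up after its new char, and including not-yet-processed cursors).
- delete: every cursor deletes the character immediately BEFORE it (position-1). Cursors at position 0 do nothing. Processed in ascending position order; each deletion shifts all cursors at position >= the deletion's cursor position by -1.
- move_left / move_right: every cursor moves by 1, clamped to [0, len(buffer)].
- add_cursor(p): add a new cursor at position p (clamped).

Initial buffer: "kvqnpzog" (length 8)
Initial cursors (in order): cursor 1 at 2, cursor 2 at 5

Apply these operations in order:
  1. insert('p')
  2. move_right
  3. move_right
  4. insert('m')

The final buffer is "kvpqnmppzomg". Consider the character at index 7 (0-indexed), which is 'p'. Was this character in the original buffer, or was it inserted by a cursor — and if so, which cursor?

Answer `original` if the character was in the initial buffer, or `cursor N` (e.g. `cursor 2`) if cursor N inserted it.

After op 1 (insert('p')): buffer="kvpqnppzog" (len 10), cursors c1@3 c2@7, authorship ..1...2...
After op 2 (move_right): buffer="kvpqnppzog" (len 10), cursors c1@4 c2@8, authorship ..1...2...
After op 3 (move_right): buffer="kvpqnppzog" (len 10), cursors c1@5 c2@9, authorship ..1...2...
After op 4 (insert('m')): buffer="kvpqnmppzomg" (len 12), cursors c1@6 c2@11, authorship ..1..1.2..2.
Authorship (.=original, N=cursor N): . . 1 . . 1 . 2 . . 2 .
Index 7: author = 2

Answer: cursor 2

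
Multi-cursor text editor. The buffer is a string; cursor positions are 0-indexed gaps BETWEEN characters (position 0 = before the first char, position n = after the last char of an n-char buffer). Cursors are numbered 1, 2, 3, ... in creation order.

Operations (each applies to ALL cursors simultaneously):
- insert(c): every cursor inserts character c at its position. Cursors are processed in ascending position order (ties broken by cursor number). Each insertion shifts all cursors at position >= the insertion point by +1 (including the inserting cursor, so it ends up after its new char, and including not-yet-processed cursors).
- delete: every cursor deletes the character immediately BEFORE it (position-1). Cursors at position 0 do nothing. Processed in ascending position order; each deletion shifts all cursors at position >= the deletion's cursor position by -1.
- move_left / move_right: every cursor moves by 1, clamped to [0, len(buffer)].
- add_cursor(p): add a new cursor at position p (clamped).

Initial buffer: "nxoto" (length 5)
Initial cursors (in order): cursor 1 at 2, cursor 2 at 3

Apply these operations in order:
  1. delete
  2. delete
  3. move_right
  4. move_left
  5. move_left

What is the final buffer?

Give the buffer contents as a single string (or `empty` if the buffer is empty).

After op 1 (delete): buffer="nto" (len 3), cursors c1@1 c2@1, authorship ...
After op 2 (delete): buffer="to" (len 2), cursors c1@0 c2@0, authorship ..
After op 3 (move_right): buffer="to" (len 2), cursors c1@1 c2@1, authorship ..
After op 4 (move_left): buffer="to" (len 2), cursors c1@0 c2@0, authorship ..
After op 5 (move_left): buffer="to" (len 2), cursors c1@0 c2@0, authorship ..

Answer: to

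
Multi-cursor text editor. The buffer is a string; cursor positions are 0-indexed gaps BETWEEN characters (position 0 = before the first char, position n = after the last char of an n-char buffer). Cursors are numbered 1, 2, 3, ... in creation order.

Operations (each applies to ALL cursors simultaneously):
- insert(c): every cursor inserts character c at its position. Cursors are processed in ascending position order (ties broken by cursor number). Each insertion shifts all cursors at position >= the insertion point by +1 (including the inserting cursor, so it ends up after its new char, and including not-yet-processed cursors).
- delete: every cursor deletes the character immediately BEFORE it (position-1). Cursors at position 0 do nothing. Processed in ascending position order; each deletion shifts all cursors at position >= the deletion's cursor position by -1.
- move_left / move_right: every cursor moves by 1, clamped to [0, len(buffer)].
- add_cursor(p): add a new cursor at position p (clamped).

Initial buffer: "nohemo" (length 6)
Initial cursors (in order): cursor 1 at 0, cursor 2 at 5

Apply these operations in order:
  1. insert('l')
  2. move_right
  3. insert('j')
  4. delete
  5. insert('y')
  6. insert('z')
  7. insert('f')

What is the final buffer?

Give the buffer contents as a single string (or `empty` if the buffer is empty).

Answer: lnyzfohemloyzf

Derivation:
After op 1 (insert('l')): buffer="lnohemlo" (len 8), cursors c1@1 c2@7, authorship 1.....2.
After op 2 (move_right): buffer="lnohemlo" (len 8), cursors c1@2 c2@8, authorship 1.....2.
After op 3 (insert('j')): buffer="lnjohemloj" (len 10), cursors c1@3 c2@10, authorship 1.1....2.2
After op 4 (delete): buffer="lnohemlo" (len 8), cursors c1@2 c2@8, authorship 1.....2.
After op 5 (insert('y')): buffer="lnyohemloy" (len 10), cursors c1@3 c2@10, authorship 1.1....2.2
After op 6 (insert('z')): buffer="lnyzohemloyz" (len 12), cursors c1@4 c2@12, authorship 1.11....2.22
After op 7 (insert('f')): buffer="lnyzfohemloyzf" (len 14), cursors c1@5 c2@14, authorship 1.111....2.222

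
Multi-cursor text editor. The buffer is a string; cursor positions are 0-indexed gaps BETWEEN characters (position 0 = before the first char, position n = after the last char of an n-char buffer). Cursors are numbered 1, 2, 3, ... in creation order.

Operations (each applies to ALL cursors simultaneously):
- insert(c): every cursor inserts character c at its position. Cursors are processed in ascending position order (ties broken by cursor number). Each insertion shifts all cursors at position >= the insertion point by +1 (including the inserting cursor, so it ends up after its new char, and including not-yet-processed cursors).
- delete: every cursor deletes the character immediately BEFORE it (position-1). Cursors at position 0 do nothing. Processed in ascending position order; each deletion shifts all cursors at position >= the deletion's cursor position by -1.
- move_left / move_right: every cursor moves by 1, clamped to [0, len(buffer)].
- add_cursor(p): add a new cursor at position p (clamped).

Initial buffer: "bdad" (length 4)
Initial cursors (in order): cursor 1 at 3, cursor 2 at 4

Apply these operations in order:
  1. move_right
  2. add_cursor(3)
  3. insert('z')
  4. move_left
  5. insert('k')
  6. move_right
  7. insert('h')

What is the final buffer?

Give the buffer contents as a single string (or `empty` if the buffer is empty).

After op 1 (move_right): buffer="bdad" (len 4), cursors c1@4 c2@4, authorship ....
After op 2 (add_cursor(3)): buffer="bdad" (len 4), cursors c3@3 c1@4 c2@4, authorship ....
After op 3 (insert('z')): buffer="bdazdzz" (len 7), cursors c3@4 c1@7 c2@7, authorship ...3.12
After op 4 (move_left): buffer="bdazdzz" (len 7), cursors c3@3 c1@6 c2@6, authorship ...3.12
After op 5 (insert('k')): buffer="bdakzdzkkz" (len 10), cursors c3@4 c1@9 c2@9, authorship ...33.1122
After op 6 (move_right): buffer="bdakzdzkkz" (len 10), cursors c3@5 c1@10 c2@10, authorship ...33.1122
After op 7 (insert('h')): buffer="bdakzhdzkkzhh" (len 13), cursors c3@6 c1@13 c2@13, authorship ...333.112212

Answer: bdakzhdzkkzhh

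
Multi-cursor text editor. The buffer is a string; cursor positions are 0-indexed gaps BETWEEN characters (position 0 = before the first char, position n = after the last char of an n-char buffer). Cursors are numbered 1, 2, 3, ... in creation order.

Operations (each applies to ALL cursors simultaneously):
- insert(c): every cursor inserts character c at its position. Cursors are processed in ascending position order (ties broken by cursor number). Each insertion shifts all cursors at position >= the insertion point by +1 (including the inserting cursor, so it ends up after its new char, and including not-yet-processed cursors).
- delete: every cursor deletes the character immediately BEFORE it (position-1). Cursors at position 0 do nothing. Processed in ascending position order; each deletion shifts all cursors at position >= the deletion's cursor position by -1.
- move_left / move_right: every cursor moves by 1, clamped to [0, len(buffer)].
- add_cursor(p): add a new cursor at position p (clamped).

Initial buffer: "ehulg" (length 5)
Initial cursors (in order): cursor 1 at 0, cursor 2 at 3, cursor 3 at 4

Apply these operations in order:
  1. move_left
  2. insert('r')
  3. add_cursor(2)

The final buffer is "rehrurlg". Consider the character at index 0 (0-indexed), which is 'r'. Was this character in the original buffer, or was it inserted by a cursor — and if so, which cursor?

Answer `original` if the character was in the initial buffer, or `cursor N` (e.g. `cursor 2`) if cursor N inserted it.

Answer: cursor 1

Derivation:
After op 1 (move_left): buffer="ehulg" (len 5), cursors c1@0 c2@2 c3@3, authorship .....
After op 2 (insert('r')): buffer="rehrurlg" (len 8), cursors c1@1 c2@4 c3@6, authorship 1..2.3..
After op 3 (add_cursor(2)): buffer="rehrurlg" (len 8), cursors c1@1 c4@2 c2@4 c3@6, authorship 1..2.3..
Authorship (.=original, N=cursor N): 1 . . 2 . 3 . .
Index 0: author = 1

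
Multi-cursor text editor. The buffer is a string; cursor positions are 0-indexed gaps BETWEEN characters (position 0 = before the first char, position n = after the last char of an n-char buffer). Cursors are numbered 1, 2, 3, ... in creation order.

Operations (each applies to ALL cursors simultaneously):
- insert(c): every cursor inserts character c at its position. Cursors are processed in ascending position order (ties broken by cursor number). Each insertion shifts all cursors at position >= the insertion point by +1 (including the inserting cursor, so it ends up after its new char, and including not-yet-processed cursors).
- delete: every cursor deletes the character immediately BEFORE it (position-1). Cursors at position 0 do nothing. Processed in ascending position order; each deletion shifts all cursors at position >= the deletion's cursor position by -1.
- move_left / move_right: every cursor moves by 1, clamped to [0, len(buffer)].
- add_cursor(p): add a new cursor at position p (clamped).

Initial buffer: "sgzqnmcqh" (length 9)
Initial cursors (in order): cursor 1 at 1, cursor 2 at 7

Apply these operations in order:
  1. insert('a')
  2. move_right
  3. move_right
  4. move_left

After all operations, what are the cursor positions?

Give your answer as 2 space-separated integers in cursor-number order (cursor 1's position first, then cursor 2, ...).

After op 1 (insert('a')): buffer="sagzqnmcaqh" (len 11), cursors c1@2 c2@9, authorship .1......2..
After op 2 (move_right): buffer="sagzqnmcaqh" (len 11), cursors c1@3 c2@10, authorship .1......2..
After op 3 (move_right): buffer="sagzqnmcaqh" (len 11), cursors c1@4 c2@11, authorship .1......2..
After op 4 (move_left): buffer="sagzqnmcaqh" (len 11), cursors c1@3 c2@10, authorship .1......2..

Answer: 3 10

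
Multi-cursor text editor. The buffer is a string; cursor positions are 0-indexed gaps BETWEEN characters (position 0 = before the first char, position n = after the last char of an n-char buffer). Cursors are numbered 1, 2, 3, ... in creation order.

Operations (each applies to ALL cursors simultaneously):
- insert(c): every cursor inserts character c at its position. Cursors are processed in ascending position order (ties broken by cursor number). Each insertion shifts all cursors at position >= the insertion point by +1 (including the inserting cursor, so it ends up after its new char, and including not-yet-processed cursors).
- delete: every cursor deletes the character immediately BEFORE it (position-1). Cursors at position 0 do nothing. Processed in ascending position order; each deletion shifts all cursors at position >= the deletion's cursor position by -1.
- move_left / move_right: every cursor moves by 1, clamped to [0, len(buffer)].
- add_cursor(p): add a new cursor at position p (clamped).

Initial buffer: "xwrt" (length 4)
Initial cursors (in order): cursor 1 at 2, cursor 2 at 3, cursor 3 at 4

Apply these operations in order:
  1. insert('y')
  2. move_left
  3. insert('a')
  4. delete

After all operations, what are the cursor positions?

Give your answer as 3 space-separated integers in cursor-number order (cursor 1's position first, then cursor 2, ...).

After op 1 (insert('y')): buffer="xwyryty" (len 7), cursors c1@3 c2@5 c3@7, authorship ..1.2.3
After op 2 (move_left): buffer="xwyryty" (len 7), cursors c1@2 c2@4 c3@6, authorship ..1.2.3
After op 3 (insert('a')): buffer="xwayraytay" (len 10), cursors c1@3 c2@6 c3@9, authorship ..11.22.33
After op 4 (delete): buffer="xwyryty" (len 7), cursors c1@2 c2@4 c3@6, authorship ..1.2.3

Answer: 2 4 6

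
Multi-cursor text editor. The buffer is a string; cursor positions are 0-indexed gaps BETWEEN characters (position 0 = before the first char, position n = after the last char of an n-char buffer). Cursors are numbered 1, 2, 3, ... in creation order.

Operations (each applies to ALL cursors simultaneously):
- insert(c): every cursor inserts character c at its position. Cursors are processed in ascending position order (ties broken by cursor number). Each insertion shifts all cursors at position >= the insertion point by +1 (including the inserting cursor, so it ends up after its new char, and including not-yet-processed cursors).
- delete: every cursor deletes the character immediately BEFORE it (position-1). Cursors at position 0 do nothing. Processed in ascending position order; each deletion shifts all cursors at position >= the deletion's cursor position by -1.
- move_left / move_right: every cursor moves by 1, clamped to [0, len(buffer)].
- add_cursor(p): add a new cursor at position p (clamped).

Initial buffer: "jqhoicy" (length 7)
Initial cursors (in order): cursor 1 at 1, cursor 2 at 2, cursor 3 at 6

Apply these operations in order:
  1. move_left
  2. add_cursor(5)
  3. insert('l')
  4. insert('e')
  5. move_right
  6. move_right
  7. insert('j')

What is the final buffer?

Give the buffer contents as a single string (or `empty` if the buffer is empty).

After op 1 (move_left): buffer="jqhoicy" (len 7), cursors c1@0 c2@1 c3@5, authorship .......
After op 2 (add_cursor(5)): buffer="jqhoicy" (len 7), cursors c1@0 c2@1 c3@5 c4@5, authorship .......
After op 3 (insert('l')): buffer="ljlqhoillcy" (len 11), cursors c1@1 c2@3 c3@9 c4@9, authorship 1.2....34..
After op 4 (insert('e')): buffer="lejleqhoilleecy" (len 15), cursors c1@2 c2@5 c3@13 c4@13, authorship 11.22....3434..
After op 5 (move_right): buffer="lejleqhoilleecy" (len 15), cursors c1@3 c2@6 c3@14 c4@14, authorship 11.22....3434..
After op 6 (move_right): buffer="lejleqhoilleecy" (len 15), cursors c1@4 c2@7 c3@15 c4@15, authorship 11.22....3434..
After op 7 (insert('j')): buffer="lejljeqhjoilleecyjj" (len 19), cursors c1@5 c2@9 c3@19 c4@19, authorship 11.212..2..3434..34

Answer: lejljeqhjoilleecyjj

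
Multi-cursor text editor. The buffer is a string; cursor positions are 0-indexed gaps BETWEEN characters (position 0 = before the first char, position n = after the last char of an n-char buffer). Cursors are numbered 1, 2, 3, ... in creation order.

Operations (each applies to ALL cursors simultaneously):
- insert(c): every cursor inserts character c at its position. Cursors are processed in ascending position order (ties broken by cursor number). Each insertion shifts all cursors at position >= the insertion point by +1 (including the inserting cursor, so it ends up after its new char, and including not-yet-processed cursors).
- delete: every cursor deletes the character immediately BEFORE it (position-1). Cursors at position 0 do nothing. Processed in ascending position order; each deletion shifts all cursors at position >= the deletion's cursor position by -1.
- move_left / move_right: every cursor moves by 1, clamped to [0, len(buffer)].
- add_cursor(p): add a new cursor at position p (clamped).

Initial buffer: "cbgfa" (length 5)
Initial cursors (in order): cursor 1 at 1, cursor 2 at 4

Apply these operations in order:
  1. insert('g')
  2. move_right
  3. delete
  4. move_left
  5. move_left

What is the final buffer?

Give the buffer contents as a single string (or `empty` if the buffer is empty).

Answer: cggfg

Derivation:
After op 1 (insert('g')): buffer="cgbgfga" (len 7), cursors c1@2 c2@6, authorship .1...2.
After op 2 (move_right): buffer="cgbgfga" (len 7), cursors c1@3 c2@7, authorship .1...2.
After op 3 (delete): buffer="cggfg" (len 5), cursors c1@2 c2@5, authorship .1..2
After op 4 (move_left): buffer="cggfg" (len 5), cursors c1@1 c2@4, authorship .1..2
After op 5 (move_left): buffer="cggfg" (len 5), cursors c1@0 c2@3, authorship .1..2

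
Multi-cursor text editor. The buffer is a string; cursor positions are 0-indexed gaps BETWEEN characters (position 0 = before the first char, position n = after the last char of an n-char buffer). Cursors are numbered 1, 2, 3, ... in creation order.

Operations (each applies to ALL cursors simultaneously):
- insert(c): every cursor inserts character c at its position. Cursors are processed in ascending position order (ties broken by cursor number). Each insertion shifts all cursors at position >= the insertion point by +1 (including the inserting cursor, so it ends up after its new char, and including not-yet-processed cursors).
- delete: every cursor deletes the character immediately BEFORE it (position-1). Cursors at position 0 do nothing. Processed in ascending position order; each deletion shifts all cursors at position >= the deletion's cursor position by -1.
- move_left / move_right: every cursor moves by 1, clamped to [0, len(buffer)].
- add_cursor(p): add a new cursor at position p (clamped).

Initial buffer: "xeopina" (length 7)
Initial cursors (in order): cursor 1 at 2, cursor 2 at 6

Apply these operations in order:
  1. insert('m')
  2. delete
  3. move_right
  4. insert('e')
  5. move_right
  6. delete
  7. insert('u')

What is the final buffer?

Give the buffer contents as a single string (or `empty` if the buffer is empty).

After op 1 (insert('m')): buffer="xemopinma" (len 9), cursors c1@3 c2@8, authorship ..1....2.
After op 2 (delete): buffer="xeopina" (len 7), cursors c1@2 c2@6, authorship .......
After op 3 (move_right): buffer="xeopina" (len 7), cursors c1@3 c2@7, authorship .......
After op 4 (insert('e')): buffer="xeoepinae" (len 9), cursors c1@4 c2@9, authorship ...1....2
After op 5 (move_right): buffer="xeoepinae" (len 9), cursors c1@5 c2@9, authorship ...1....2
After op 6 (delete): buffer="xeoeina" (len 7), cursors c1@4 c2@7, authorship ...1...
After op 7 (insert('u')): buffer="xeoeuinau" (len 9), cursors c1@5 c2@9, authorship ...11...2

Answer: xeoeuinau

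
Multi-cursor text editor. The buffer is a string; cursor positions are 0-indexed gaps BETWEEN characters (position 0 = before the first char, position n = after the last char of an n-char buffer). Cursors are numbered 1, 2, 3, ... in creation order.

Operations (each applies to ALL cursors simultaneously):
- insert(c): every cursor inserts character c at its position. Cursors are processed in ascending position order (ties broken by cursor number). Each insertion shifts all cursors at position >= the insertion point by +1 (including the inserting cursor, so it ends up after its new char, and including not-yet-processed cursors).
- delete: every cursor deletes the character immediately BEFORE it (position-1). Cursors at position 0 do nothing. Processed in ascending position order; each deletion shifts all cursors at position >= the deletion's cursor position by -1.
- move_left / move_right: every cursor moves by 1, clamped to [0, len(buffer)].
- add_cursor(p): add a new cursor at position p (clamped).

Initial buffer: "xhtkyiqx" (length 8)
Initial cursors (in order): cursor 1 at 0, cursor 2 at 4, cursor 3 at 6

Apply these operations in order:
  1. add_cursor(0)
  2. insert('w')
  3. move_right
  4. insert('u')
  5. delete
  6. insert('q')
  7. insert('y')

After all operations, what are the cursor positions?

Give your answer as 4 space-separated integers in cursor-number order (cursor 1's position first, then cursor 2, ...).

Answer: 7 14 19 7

Derivation:
After op 1 (add_cursor(0)): buffer="xhtkyiqx" (len 8), cursors c1@0 c4@0 c2@4 c3@6, authorship ........
After op 2 (insert('w')): buffer="wwxhtkwyiwqx" (len 12), cursors c1@2 c4@2 c2@7 c3@10, authorship 14....2..3..
After op 3 (move_right): buffer="wwxhtkwyiwqx" (len 12), cursors c1@3 c4@3 c2@8 c3@11, authorship 14....2..3..
After op 4 (insert('u')): buffer="wwxuuhtkwyuiwqux" (len 16), cursors c1@5 c4@5 c2@11 c3@15, authorship 14.14...2.2.3.3.
After op 5 (delete): buffer="wwxhtkwyiwqx" (len 12), cursors c1@3 c4@3 c2@8 c3@11, authorship 14....2..3..
After op 6 (insert('q')): buffer="wwxqqhtkwyqiwqqx" (len 16), cursors c1@5 c4@5 c2@11 c3@15, authorship 14.14...2.2.3.3.
After op 7 (insert('y')): buffer="wwxqqyyhtkwyqyiwqqyx" (len 20), cursors c1@7 c4@7 c2@14 c3@19, authorship 14.1414...2.22.3.33.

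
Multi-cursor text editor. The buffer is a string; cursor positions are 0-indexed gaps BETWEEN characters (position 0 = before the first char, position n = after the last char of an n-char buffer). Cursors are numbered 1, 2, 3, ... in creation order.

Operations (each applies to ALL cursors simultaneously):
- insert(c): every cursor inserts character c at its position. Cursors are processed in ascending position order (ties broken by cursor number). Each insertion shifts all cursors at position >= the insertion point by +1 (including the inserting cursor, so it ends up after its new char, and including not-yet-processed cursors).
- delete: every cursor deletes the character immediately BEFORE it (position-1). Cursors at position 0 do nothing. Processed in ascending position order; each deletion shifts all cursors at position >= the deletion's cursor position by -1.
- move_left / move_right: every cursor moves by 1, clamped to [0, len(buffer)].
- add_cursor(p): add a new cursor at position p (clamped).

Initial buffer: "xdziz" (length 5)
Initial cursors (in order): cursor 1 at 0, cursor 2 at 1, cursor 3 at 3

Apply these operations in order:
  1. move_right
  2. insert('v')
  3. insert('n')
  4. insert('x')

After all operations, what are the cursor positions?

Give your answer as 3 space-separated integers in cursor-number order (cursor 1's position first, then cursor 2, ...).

Answer: 4 8 13

Derivation:
After op 1 (move_right): buffer="xdziz" (len 5), cursors c1@1 c2@2 c3@4, authorship .....
After op 2 (insert('v')): buffer="xvdvzivz" (len 8), cursors c1@2 c2@4 c3@7, authorship .1.2..3.
After op 3 (insert('n')): buffer="xvndvnzivnz" (len 11), cursors c1@3 c2@6 c3@10, authorship .11.22..33.
After op 4 (insert('x')): buffer="xvnxdvnxzivnxz" (len 14), cursors c1@4 c2@8 c3@13, authorship .111.222..333.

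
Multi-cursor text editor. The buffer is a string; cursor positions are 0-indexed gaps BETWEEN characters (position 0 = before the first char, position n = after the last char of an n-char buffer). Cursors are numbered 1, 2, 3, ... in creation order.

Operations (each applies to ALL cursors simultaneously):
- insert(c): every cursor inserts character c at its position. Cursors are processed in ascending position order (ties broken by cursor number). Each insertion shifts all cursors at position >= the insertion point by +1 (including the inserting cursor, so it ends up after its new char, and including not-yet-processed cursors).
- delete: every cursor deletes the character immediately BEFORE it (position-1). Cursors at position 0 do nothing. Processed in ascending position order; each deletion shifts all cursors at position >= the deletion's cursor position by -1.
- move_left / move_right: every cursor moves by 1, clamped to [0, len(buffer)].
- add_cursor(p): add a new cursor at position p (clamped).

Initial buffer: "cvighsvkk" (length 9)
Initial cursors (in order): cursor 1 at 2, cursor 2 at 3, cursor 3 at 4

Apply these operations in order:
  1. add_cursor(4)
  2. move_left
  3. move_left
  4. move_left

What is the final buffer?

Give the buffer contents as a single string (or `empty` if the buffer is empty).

After op 1 (add_cursor(4)): buffer="cvighsvkk" (len 9), cursors c1@2 c2@3 c3@4 c4@4, authorship .........
After op 2 (move_left): buffer="cvighsvkk" (len 9), cursors c1@1 c2@2 c3@3 c4@3, authorship .........
After op 3 (move_left): buffer="cvighsvkk" (len 9), cursors c1@0 c2@1 c3@2 c4@2, authorship .........
After op 4 (move_left): buffer="cvighsvkk" (len 9), cursors c1@0 c2@0 c3@1 c4@1, authorship .........

Answer: cvighsvkk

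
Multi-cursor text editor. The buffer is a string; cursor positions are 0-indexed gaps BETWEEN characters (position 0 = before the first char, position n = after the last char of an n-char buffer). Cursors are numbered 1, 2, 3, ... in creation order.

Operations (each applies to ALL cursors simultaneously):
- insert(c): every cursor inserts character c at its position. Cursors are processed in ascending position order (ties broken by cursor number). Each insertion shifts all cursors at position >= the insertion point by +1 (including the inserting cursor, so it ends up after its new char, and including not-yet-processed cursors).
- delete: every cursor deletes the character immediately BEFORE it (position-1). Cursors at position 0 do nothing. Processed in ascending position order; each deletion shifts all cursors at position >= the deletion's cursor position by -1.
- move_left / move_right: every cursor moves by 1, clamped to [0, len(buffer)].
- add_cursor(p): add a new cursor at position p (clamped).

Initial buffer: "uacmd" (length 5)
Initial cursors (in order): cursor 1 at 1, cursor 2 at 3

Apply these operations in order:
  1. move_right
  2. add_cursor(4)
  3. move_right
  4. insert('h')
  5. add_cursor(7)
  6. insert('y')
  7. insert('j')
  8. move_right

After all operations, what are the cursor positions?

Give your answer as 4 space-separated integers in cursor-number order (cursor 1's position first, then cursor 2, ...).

After op 1 (move_right): buffer="uacmd" (len 5), cursors c1@2 c2@4, authorship .....
After op 2 (add_cursor(4)): buffer="uacmd" (len 5), cursors c1@2 c2@4 c3@4, authorship .....
After op 3 (move_right): buffer="uacmd" (len 5), cursors c1@3 c2@5 c3@5, authorship .....
After op 4 (insert('h')): buffer="uachmdhh" (len 8), cursors c1@4 c2@8 c3@8, authorship ...1..23
After op 5 (add_cursor(7)): buffer="uachmdhh" (len 8), cursors c1@4 c4@7 c2@8 c3@8, authorship ...1..23
After op 6 (insert('y')): buffer="uachymdhyhyy" (len 12), cursors c1@5 c4@9 c2@12 c3@12, authorship ...11..24323
After op 7 (insert('j')): buffer="uachyjmdhyjhyyjj" (len 16), cursors c1@6 c4@11 c2@16 c3@16, authorship ...111..24432323
After op 8 (move_right): buffer="uachyjmdhyjhyyjj" (len 16), cursors c1@7 c4@12 c2@16 c3@16, authorship ...111..24432323

Answer: 7 16 16 12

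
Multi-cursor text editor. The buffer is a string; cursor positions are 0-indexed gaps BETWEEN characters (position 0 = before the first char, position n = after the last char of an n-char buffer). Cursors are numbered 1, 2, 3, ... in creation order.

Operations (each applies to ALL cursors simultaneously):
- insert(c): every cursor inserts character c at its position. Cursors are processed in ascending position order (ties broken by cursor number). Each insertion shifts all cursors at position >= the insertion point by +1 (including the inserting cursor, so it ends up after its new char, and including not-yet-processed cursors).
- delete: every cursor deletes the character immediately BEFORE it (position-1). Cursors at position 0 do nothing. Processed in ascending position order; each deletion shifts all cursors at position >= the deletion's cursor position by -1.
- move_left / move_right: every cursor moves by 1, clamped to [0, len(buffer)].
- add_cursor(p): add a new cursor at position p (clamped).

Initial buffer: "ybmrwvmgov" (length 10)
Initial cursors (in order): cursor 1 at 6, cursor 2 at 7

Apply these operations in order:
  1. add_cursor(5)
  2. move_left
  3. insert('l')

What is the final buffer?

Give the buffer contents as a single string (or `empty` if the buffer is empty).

After op 1 (add_cursor(5)): buffer="ybmrwvmgov" (len 10), cursors c3@5 c1@6 c2@7, authorship ..........
After op 2 (move_left): buffer="ybmrwvmgov" (len 10), cursors c3@4 c1@5 c2@6, authorship ..........
After op 3 (insert('l')): buffer="ybmrlwlvlmgov" (len 13), cursors c3@5 c1@7 c2@9, authorship ....3.1.2....

Answer: ybmrlwlvlmgov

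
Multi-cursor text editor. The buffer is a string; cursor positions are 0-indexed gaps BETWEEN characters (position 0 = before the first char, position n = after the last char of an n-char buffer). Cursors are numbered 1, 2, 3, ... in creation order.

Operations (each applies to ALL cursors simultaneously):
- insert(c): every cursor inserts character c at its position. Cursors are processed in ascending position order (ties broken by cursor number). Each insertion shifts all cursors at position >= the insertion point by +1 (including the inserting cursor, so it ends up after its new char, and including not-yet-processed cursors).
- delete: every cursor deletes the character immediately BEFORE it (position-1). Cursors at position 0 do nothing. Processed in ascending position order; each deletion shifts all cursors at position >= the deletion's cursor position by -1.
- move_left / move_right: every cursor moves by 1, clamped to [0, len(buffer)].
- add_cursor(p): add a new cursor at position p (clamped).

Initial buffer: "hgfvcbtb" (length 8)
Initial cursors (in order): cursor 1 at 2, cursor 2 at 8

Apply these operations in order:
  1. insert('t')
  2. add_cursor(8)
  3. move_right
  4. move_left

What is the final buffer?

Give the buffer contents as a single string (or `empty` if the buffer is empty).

Answer: hgtfvcbtbt

Derivation:
After op 1 (insert('t')): buffer="hgtfvcbtbt" (len 10), cursors c1@3 c2@10, authorship ..1......2
After op 2 (add_cursor(8)): buffer="hgtfvcbtbt" (len 10), cursors c1@3 c3@8 c2@10, authorship ..1......2
After op 3 (move_right): buffer="hgtfvcbtbt" (len 10), cursors c1@4 c3@9 c2@10, authorship ..1......2
After op 4 (move_left): buffer="hgtfvcbtbt" (len 10), cursors c1@3 c3@8 c2@9, authorship ..1......2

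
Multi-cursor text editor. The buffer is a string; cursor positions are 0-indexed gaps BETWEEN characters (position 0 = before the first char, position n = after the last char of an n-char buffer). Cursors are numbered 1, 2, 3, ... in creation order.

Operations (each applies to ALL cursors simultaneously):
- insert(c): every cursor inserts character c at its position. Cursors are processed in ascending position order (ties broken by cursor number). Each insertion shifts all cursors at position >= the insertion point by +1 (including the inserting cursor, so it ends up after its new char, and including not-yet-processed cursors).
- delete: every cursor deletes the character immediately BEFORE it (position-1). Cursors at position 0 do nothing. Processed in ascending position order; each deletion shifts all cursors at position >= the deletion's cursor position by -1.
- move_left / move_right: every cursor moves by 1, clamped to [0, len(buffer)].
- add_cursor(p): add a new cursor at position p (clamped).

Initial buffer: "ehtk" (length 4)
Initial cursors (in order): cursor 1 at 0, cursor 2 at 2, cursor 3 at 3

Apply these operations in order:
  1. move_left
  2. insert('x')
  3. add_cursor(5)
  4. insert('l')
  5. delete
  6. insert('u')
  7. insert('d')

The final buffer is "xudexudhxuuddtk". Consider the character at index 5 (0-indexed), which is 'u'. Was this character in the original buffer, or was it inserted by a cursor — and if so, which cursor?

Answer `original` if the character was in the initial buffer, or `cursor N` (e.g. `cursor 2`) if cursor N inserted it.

Answer: cursor 2

Derivation:
After op 1 (move_left): buffer="ehtk" (len 4), cursors c1@0 c2@1 c3@2, authorship ....
After op 2 (insert('x')): buffer="xexhxtk" (len 7), cursors c1@1 c2@3 c3@5, authorship 1.2.3..
After op 3 (add_cursor(5)): buffer="xexhxtk" (len 7), cursors c1@1 c2@3 c3@5 c4@5, authorship 1.2.3..
After op 4 (insert('l')): buffer="xlexlhxlltk" (len 11), cursors c1@2 c2@5 c3@9 c4@9, authorship 11.22.334..
After op 5 (delete): buffer="xexhxtk" (len 7), cursors c1@1 c2@3 c3@5 c4@5, authorship 1.2.3..
After op 6 (insert('u')): buffer="xuexuhxuutk" (len 11), cursors c1@2 c2@5 c3@9 c4@9, authorship 11.22.334..
After op 7 (insert('d')): buffer="xudexudhxuuddtk" (len 15), cursors c1@3 c2@7 c3@13 c4@13, authorship 111.222.33434..
Authorship (.=original, N=cursor N): 1 1 1 . 2 2 2 . 3 3 4 3 4 . .
Index 5: author = 2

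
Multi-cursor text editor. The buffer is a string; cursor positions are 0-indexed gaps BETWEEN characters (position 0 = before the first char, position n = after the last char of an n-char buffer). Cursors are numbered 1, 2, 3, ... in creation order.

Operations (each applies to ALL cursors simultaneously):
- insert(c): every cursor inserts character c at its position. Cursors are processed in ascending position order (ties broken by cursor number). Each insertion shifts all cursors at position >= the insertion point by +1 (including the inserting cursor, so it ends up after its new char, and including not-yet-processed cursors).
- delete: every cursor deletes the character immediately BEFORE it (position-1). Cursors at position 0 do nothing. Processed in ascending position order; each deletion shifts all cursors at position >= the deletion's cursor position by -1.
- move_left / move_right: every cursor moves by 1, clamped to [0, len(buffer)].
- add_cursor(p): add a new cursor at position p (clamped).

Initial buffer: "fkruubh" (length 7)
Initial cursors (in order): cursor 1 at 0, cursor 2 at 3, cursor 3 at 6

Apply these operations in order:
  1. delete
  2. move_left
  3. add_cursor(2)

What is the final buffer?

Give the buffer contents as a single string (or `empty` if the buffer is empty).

Answer: fkuuh

Derivation:
After op 1 (delete): buffer="fkuuh" (len 5), cursors c1@0 c2@2 c3@4, authorship .....
After op 2 (move_left): buffer="fkuuh" (len 5), cursors c1@0 c2@1 c3@3, authorship .....
After op 3 (add_cursor(2)): buffer="fkuuh" (len 5), cursors c1@0 c2@1 c4@2 c3@3, authorship .....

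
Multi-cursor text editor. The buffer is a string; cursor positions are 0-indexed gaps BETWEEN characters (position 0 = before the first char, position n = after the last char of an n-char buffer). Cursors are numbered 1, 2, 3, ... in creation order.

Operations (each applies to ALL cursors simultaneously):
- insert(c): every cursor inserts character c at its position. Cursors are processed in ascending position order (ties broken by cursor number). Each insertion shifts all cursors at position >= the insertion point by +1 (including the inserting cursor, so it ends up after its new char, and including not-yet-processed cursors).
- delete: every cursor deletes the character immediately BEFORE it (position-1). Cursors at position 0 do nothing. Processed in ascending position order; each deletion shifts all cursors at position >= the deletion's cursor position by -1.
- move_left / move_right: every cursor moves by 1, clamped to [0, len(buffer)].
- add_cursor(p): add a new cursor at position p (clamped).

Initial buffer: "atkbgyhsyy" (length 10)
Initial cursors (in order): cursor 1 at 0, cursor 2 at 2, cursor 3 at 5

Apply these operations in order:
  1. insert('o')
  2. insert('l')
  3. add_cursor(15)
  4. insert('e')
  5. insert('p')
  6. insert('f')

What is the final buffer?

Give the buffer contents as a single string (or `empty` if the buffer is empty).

After op 1 (insert('o')): buffer="oatokbgoyhsyy" (len 13), cursors c1@1 c2@4 c3@8, authorship 1..2...3.....
After op 2 (insert('l')): buffer="olatolkbgolyhsyy" (len 16), cursors c1@2 c2@6 c3@11, authorship 11..22...33.....
After op 3 (add_cursor(15)): buffer="olatolkbgolyhsyy" (len 16), cursors c1@2 c2@6 c3@11 c4@15, authorship 11..22...33.....
After op 4 (insert('e')): buffer="oleatolekbgoleyhsyey" (len 20), cursors c1@3 c2@8 c3@14 c4@19, authorship 111..222...333....4.
After op 5 (insert('p')): buffer="olepatolepkbgolepyhsyepy" (len 24), cursors c1@4 c2@10 c3@17 c4@23, authorship 1111..2222...3333....44.
After op 6 (insert('f')): buffer="olepfatolepfkbgolepfyhsyepfy" (len 28), cursors c1@5 c2@12 c3@20 c4@27, authorship 11111..22222...33333....444.

Answer: olepfatolepfkbgolepfyhsyepfy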